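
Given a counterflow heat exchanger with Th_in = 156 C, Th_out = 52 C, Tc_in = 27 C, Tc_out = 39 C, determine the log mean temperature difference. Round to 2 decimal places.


dT1 = Th_in - Tc_out = 156 - 39 = 117
dT2 = Th_out - Tc_in = 52 - 27 = 25
LMTD = (dT1 - dT2) / ln(dT1/dT2)
LMTD = (117 - 25) / ln(117/25)
LMTD = 59.61 K


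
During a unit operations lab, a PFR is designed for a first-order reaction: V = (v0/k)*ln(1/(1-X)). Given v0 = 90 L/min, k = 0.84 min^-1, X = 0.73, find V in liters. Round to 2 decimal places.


V = (v0/k) * ln(1/(1-X))
V = (90/0.84) * ln(1/(1-0.73))
V = 107.142857 * ln(3.703704)
V = 107.142857 * 1.309333
V = 140.29 L


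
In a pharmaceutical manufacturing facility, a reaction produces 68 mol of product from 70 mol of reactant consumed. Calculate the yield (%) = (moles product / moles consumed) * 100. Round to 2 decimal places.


Yield = (moles product / moles consumed) * 100%
Yield = (68 / 70) * 100
Yield = 0.9714 * 100
Yield = 97.14%


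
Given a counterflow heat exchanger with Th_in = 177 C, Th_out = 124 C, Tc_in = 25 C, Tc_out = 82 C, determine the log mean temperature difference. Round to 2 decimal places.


dT1 = Th_in - Tc_out = 177 - 82 = 95
dT2 = Th_out - Tc_in = 124 - 25 = 99
LMTD = (dT1 - dT2) / ln(dT1/dT2)
LMTD = (95 - 99) / ln(95/99)
LMTD = 96.99 K


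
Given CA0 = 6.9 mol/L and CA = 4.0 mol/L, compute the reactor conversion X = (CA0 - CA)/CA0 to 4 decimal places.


X = (CA0 - CA) / CA0
X = (6.9 - 4.0) / 6.9
X = 2.9 / 6.9
X = 0.4203


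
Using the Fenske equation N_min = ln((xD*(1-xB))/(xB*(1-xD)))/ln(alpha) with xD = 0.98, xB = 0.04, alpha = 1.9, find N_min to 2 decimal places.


N_min = ln((xD*(1-xB))/(xB*(1-xD))) / ln(alpha)
Numerator inside ln: 0.9408 / 0.0008 = 1176.0
ln(1176.0) = 7.069874
ln(alpha) = ln(1.9) = 0.641854
N_min = 7.069874 / 0.641854 = 11.01


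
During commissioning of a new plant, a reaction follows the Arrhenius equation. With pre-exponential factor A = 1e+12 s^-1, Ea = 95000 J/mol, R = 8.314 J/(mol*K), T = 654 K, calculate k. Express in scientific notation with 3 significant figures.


k = A * exp(-Ea/(R*T))
k = 1e+12 * exp(-95000 / (8.314 * 654))
k = 1e+12 * exp(-17.471727)
k = 2.58e+04


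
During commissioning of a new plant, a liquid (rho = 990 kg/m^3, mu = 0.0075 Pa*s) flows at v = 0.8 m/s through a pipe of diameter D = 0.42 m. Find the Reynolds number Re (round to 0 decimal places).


Re = rho * v * D / mu
Re = 990 * 0.8 * 0.42 / 0.0075
Re = 332.64 / 0.0075
Re = 44352


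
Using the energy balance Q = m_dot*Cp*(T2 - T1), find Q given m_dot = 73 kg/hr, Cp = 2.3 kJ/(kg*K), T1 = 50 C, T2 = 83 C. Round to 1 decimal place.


Q = m_dot * Cp * (T2 - T1)
Q = 73 * 2.3 * (83 - 50)
Q = 73 * 2.3 * 33
Q = 5540.7 kJ/hr


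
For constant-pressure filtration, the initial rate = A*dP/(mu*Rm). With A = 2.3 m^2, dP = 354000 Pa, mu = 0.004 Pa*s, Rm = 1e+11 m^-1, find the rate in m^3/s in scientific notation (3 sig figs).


rate = A * dP / (mu * Rm)
rate = 2.3 * 354000 / (0.004 * 1e+11)
rate = 814200.0 / 4.000e+08
rate = 2.04e-03 m^3/s


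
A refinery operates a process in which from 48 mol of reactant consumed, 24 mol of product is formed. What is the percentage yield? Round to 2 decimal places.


Yield = (moles product / moles consumed) * 100%
Yield = (24 / 48) * 100
Yield = 0.5 * 100
Yield = 50.00%


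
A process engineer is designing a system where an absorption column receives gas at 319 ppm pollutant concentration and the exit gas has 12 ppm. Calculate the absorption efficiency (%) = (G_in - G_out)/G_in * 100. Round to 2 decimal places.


Efficiency = (G_in - G_out) / G_in * 100%
Efficiency = (319 - 12) / 319 * 100
Efficiency = 307 / 319 * 100
Efficiency = 96.24%


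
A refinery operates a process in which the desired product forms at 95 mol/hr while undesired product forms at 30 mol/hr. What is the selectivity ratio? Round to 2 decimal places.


S = desired product rate / undesired product rate
S = 95 / 30
S = 3.17


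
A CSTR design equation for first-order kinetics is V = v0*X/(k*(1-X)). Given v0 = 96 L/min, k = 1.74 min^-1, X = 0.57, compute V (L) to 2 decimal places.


V = v0 * X / (k * (1 - X))
V = 96 * 0.57 / (1.74 * (1 - 0.57))
V = 54.72 / (1.74 * 0.43)
V = 54.72 / 0.7482
V = 73.14 L


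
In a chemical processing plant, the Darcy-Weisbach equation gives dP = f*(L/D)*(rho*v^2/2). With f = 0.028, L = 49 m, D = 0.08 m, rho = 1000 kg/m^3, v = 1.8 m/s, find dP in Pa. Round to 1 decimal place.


dP = f * (L/D) * (rho*v^2/2)
dP = 0.028 * (49/0.08) * (1000*1.8^2/2)
L/D = 612.5
rho*v^2/2 = 1000*3.24/2 = 1620.0
dP = 0.028 * 612.5 * 1620.0
dP = 27783.0 Pa


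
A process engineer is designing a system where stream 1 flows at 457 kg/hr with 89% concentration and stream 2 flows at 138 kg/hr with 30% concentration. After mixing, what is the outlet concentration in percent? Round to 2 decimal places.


Mass balance on solute: F1*x1 + F2*x2 = F3*x3
F3 = F1 + F2 = 457 + 138 = 595 kg/hr
x3 = (F1*x1 + F2*x2)/F3
x3 = (457*0.89 + 138*0.3) / 595
x3 = 75.32%


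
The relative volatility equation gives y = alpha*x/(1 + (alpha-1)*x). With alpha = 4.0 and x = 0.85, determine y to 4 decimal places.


y = alpha*x / (1 + (alpha-1)*x)
y = 4.0*0.85 / (1 + (4.0-1)*0.85)
y = 3.4 / (1 + 2.55)
y = 3.4 / 3.55
y = 0.9577


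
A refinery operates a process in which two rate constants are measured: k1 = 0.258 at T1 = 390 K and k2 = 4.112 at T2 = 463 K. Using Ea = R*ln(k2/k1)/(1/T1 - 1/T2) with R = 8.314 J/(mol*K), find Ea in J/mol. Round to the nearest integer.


Ea = R * ln(k2/k1) / (1/T1 - 1/T2)
ln(k2/k1) = ln(4.112/0.258) = 2.7687052
1/T1 - 1/T2 = 1/390 - 1/463 = 0.00040427535
Ea = 8.314 * 2.7687052 / 0.00040427535
Ea = 56939 J/mol


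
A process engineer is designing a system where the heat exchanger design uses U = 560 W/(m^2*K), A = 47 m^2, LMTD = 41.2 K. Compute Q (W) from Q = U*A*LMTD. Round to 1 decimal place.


Q = U * A * LMTD
Q = 560 * 47 * 41.2
Q = 1084384.0 W


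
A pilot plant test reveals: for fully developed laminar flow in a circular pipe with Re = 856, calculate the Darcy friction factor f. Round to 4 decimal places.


f = 64 / Re
f = 64 / 856
f = 0.0748


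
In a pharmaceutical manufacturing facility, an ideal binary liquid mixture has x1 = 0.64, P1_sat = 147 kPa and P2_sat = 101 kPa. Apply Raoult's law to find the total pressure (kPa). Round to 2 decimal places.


P = x1*P1_sat + x2*P2_sat
x2 = 1 - x1 = 1 - 0.64 = 0.36
P = 0.64*147 + 0.36*101
P = 94.08 + 36.36
P = 130.44 kPa


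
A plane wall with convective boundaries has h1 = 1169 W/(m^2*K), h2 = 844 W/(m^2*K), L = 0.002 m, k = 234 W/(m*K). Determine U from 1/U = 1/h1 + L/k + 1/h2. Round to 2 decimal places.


1/U = 1/h1 + L/k + 1/h2
1/U = 1/1169 + 0.002/234 + 1/844
1/U = 0.000855432 + 8.547e-06 + 0.0011848341
1/U = 0.0020488131
U = 488.09 W/(m^2*K)


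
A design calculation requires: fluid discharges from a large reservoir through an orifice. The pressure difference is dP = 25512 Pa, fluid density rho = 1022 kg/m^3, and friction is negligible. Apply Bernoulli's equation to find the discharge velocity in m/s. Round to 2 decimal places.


v = sqrt(2*dP/rho)
v = sqrt(2*25512/1022)
v = sqrt(49.925636)
v = 7.07 m/s


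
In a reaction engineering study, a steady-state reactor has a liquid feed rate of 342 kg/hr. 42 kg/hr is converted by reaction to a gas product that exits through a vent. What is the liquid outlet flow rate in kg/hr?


Steady-state mass balance on the main outlet: F_out = F_in - F_removed
F_out = 342 - 42
F_out = 300 kg/hr


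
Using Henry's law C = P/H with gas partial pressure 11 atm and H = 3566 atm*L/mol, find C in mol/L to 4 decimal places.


C = P / H
C = 11 / 3566
C = 0.0031 mol/L


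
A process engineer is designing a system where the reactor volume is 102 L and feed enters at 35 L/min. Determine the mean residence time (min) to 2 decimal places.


tau = V / v0
tau = 102 / 35
tau = 2.91 min


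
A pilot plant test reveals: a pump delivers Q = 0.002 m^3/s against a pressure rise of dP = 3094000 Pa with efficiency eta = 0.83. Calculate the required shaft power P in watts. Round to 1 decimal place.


P = Q * dP / eta
P = 0.002 * 3094000 / 0.83
P = 6188.0 / 0.83
P = 7455.4 W


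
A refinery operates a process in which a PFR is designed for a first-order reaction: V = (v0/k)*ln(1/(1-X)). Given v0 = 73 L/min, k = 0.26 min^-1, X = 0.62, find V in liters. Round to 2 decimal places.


V = (v0/k) * ln(1/(1-X))
V = (73/0.26) * ln(1/(1-0.62))
V = 280.769231 * ln(2.631579)
V = 280.769231 * 0.967584
V = 271.67 L


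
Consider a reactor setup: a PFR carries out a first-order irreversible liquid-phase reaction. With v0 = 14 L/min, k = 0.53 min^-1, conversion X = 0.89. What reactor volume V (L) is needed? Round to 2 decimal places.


V = (v0/k) * ln(1/(1-X))
V = (14/0.53) * ln(1/(1-0.89))
V = 26.415094 * ln(9.090909)
V = 26.415094 * 2.207275
V = 58.31 L


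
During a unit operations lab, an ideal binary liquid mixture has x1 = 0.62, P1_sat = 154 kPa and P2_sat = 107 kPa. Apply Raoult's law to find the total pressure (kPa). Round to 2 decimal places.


P = x1*P1_sat + x2*P2_sat
x2 = 1 - x1 = 1 - 0.62 = 0.38
P = 0.62*154 + 0.38*107
P = 95.48 + 40.66
P = 136.14 kPa


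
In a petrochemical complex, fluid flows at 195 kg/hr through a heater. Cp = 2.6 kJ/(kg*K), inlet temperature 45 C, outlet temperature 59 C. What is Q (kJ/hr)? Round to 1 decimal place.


Q = m_dot * Cp * (T2 - T1)
Q = 195 * 2.6 * (59 - 45)
Q = 195 * 2.6 * 14
Q = 7098.0 kJ/hr


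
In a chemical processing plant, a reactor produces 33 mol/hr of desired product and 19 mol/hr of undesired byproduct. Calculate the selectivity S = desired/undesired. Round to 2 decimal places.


S = desired product rate / undesired product rate
S = 33 / 19
S = 1.74


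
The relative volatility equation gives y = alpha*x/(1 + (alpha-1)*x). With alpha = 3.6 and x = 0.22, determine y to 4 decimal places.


y = alpha*x / (1 + (alpha-1)*x)
y = 3.6*0.22 / (1 + (3.6-1)*0.22)
y = 0.792 / (1 + 0.572)
y = 0.792 / 1.572
y = 0.5038


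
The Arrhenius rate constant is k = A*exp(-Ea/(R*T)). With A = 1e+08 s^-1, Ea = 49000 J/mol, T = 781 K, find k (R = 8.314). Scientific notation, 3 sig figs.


k = A * exp(-Ea/(R*T))
k = 1e+08 * exp(-49000 / (8.314 * 781))
k = 1e+08 * exp(-7.546317)
k = 5.28e+04


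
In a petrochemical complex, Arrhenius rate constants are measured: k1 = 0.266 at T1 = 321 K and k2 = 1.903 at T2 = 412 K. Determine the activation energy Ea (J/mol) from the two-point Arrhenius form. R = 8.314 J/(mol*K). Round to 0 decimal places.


Ea = R * ln(k2/k1) / (1/T1 - 1/T2)
ln(k2/k1) = ln(1.903/0.266) = 1.9676906
1/T1 - 1/T2 = 1/321 - 1/412 = 0.000688080331
Ea = 8.314 * 1.9676906 / 0.000688080331
Ea = 23775 J/mol


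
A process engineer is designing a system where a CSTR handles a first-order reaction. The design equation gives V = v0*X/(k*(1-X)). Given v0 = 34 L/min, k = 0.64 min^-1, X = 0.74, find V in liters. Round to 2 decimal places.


V = v0 * X / (k * (1 - X))
V = 34 * 0.74 / (0.64 * (1 - 0.74))
V = 25.16 / (0.64 * 0.26)
V = 25.16 / 0.1664
V = 151.20 L


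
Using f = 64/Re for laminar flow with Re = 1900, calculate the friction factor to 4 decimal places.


f = 64 / Re
f = 64 / 1900
f = 0.0337


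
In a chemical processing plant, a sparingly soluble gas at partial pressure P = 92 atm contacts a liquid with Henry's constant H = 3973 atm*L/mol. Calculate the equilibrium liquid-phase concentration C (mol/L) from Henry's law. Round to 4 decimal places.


C = P / H
C = 92 / 3973
C = 0.0232 mol/L


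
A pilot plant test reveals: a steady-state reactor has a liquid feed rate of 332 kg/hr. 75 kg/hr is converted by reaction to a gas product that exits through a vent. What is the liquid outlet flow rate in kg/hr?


Steady-state mass balance on the main outlet: F_out = F_in - F_removed
F_out = 332 - 75
F_out = 257 kg/hr


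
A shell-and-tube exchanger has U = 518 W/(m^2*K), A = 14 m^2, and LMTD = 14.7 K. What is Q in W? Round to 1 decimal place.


Q = U * A * LMTD
Q = 518 * 14 * 14.7
Q = 106604.4 W


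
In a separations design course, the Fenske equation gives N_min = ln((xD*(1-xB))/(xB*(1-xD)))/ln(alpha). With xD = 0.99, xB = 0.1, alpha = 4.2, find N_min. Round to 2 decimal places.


N_min = ln((xD*(1-xB))/(xB*(1-xD))) / ln(alpha)
Numerator inside ln: 0.891 / 0.001 = 891.0
ln(891.0) = 6.792344
ln(alpha) = ln(4.2) = 1.435085
N_min = 6.792344 / 1.435085 = 4.73


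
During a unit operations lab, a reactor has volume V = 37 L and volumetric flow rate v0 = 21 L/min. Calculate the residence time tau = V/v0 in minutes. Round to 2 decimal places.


tau = V / v0
tau = 37 / 21
tau = 1.76 min


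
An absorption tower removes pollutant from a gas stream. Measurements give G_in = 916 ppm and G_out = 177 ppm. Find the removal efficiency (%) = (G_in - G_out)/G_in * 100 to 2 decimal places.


Efficiency = (G_in - G_out) / G_in * 100%
Efficiency = (916 - 177) / 916 * 100
Efficiency = 739 / 916 * 100
Efficiency = 80.68%


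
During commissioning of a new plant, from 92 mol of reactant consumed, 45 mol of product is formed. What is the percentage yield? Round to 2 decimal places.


Yield = (moles product / moles consumed) * 100%
Yield = (45 / 92) * 100
Yield = 0.4891 * 100
Yield = 48.91%


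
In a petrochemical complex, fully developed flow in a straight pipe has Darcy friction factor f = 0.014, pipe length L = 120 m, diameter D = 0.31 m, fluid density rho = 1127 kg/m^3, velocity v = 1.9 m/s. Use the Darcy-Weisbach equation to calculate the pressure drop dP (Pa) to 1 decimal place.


dP = f * (L/D) * (rho*v^2/2)
dP = 0.014 * (120/0.31) * (1127*1.9^2/2)
L/D = 387.09677419
rho*v^2/2 = 1127*3.61/2 = 2034.235
dP = 0.014 * 387.09677419 * 2034.235
dP = 11024.2 Pa


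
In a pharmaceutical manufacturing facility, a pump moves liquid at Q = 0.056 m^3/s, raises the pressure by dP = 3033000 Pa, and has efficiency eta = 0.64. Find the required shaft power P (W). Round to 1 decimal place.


P = Q * dP / eta
P = 0.056 * 3033000 / 0.64
P = 169848.0 / 0.64
P = 265387.5 W


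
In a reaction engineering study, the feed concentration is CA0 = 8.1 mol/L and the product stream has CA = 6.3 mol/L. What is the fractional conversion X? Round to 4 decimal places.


X = (CA0 - CA) / CA0
X = (8.1 - 6.3) / 8.1
X = 1.8 / 8.1
X = 0.2222


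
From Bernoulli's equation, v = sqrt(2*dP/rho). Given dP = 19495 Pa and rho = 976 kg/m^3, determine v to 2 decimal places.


v = sqrt(2*dP/rho)
v = sqrt(2*19495/976)
v = sqrt(39.94877)
v = 6.32 m/s


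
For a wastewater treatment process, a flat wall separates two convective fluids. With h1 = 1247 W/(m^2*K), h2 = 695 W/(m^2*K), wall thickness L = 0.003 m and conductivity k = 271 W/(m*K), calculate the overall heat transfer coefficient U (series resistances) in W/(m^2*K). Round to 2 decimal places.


1/U = 1/h1 + L/k + 1/h2
1/U = 1/1247 + 0.003/271 + 1/695
1/U = 0.0008019246 + 1.10701e-05 + 0.0014388489
1/U = 0.0022518436
U = 444.08 W/(m^2*K)


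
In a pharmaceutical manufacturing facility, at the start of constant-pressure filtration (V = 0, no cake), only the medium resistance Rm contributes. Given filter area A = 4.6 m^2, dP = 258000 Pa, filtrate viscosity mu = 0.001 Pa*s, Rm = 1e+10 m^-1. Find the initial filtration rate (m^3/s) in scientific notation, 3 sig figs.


rate = A * dP / (mu * Rm)
rate = 4.6 * 258000 / (0.001 * 1e+10)
rate = 1186800.0 / 1.000e+07
rate = 1.19e-01 m^3/s


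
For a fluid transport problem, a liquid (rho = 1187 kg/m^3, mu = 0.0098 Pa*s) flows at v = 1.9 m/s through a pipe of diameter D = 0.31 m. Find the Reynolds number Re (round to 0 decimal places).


Re = rho * v * D / mu
Re = 1187 * 1.9 * 0.31 / 0.0098
Re = 699.143 / 0.0098
Re = 71341


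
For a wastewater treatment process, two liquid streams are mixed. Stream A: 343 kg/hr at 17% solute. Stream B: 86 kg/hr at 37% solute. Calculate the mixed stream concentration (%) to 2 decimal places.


Mass balance on solute: F1*x1 + F2*x2 = F3*x3
F3 = F1 + F2 = 343 + 86 = 429 kg/hr
x3 = (F1*x1 + F2*x2)/F3
x3 = (343*0.17 + 86*0.37) / 429
x3 = 21.01%


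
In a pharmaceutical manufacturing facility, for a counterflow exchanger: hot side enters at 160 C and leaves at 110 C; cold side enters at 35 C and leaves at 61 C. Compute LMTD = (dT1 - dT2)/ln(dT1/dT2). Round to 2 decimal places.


dT1 = Th_in - Tc_out = 160 - 61 = 99
dT2 = Th_out - Tc_in = 110 - 35 = 75
LMTD = (dT1 - dT2) / ln(dT1/dT2)
LMTD = (99 - 75) / ln(99/75)
LMTD = 86.45 K


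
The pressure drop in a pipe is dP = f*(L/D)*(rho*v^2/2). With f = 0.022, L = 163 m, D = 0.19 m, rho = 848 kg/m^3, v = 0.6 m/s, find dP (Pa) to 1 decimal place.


dP = f * (L/D) * (rho*v^2/2)
dP = 0.022 * (163/0.19) * (848*0.6^2/2)
L/D = 857.89473684
rho*v^2/2 = 848*0.36/2 = 152.64
dP = 0.022 * 857.89473684 * 152.64
dP = 2880.9 Pa


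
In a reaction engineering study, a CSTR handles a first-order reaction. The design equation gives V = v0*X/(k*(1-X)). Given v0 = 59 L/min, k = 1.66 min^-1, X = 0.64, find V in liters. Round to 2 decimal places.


V = v0 * X / (k * (1 - X))
V = 59 * 0.64 / (1.66 * (1 - 0.64))
V = 37.76 / (1.66 * 0.36)
V = 37.76 / 0.5976
V = 63.19 L


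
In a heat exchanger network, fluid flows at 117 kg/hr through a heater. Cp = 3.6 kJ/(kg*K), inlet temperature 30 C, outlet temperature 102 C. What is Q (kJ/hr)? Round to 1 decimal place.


Q = m_dot * Cp * (T2 - T1)
Q = 117 * 3.6 * (102 - 30)
Q = 117 * 3.6 * 72
Q = 30326.4 kJ/hr


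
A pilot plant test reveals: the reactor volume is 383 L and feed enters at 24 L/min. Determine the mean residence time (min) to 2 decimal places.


tau = V / v0
tau = 383 / 24
tau = 15.96 min


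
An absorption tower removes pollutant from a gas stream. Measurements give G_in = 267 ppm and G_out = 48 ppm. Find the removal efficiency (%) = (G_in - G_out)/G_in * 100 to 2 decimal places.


Efficiency = (G_in - G_out) / G_in * 100%
Efficiency = (267 - 48) / 267 * 100
Efficiency = 219 / 267 * 100
Efficiency = 82.02%


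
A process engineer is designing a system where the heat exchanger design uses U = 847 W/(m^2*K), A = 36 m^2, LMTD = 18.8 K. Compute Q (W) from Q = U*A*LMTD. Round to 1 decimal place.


Q = U * A * LMTD
Q = 847 * 36 * 18.8
Q = 573249.6 W


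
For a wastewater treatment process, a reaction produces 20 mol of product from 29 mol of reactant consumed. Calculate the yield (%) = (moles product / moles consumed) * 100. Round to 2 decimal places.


Yield = (moles product / moles consumed) * 100%
Yield = (20 / 29) * 100
Yield = 0.6897 * 100
Yield = 68.97%


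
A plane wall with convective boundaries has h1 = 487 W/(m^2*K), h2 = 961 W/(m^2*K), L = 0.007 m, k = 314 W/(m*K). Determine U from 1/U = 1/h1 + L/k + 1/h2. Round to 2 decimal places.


1/U = 1/h1 + L/k + 1/h2
1/U = 1/487 + 0.007/314 + 1/961
1/U = 0.0020533881 + 2.2293e-05 + 0.0010405827
1/U = 0.0031162638
U = 320.90 W/(m^2*K)


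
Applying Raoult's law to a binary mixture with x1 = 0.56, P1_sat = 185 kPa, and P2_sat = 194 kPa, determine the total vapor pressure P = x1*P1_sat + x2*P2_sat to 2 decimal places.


P = x1*P1_sat + x2*P2_sat
x2 = 1 - x1 = 1 - 0.56 = 0.44
P = 0.56*185 + 0.44*194
P = 103.6 + 85.36
P = 188.96 kPa


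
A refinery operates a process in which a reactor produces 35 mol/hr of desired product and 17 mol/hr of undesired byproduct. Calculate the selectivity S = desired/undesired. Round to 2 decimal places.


S = desired product rate / undesired product rate
S = 35 / 17
S = 2.06


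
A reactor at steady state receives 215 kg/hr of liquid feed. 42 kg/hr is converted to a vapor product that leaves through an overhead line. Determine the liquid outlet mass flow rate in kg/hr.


Steady-state mass balance on the main outlet: F_out = F_in - F_removed
F_out = 215 - 42
F_out = 173 kg/hr


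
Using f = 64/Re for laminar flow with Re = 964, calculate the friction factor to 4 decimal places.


f = 64 / Re
f = 64 / 964
f = 0.0664


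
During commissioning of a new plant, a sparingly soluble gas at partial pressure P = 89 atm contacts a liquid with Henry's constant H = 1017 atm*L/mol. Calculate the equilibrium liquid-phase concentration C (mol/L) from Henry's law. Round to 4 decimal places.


C = P / H
C = 89 / 1017
C = 0.0875 mol/L


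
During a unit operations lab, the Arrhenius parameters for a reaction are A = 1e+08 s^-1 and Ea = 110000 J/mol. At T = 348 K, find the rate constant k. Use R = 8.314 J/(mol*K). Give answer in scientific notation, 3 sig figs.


k = A * exp(-Ea/(R*T))
k = 1e+08 * exp(-110000 / (8.314 * 348))
k = 1e+08 * exp(-38.019239)
k = 3.08e-09


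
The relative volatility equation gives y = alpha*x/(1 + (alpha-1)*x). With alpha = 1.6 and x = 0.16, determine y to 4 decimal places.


y = alpha*x / (1 + (alpha-1)*x)
y = 1.6*0.16 / (1 + (1.6-1)*0.16)
y = 0.256 / (1 + 0.096)
y = 0.256 / 1.096
y = 0.2336


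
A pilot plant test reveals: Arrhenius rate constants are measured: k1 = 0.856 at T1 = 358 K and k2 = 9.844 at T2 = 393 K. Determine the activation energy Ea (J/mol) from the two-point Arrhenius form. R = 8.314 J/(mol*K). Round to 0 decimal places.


Ea = R * ln(k2/k1) / (1/T1 - 1/T2)
ln(k2/k1) = ln(9.844/0.856) = 2.442347
1/T1 - 1/T2 = 1/358 - 1/393 = 0.000248766827
Ea = 8.314 * 2.442347 / 0.000248766827
Ea = 81625 J/mol


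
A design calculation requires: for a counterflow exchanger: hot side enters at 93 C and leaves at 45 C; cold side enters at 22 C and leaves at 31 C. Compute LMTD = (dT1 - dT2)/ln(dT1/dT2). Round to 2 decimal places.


dT1 = Th_in - Tc_out = 93 - 31 = 62
dT2 = Th_out - Tc_in = 45 - 22 = 23
LMTD = (dT1 - dT2) / ln(dT1/dT2)
LMTD = (62 - 23) / ln(62/23)
LMTD = 39.33 K


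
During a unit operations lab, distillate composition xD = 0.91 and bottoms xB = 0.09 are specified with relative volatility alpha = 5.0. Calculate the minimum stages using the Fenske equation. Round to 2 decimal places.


N_min = ln((xD*(1-xB))/(xB*(1-xD))) / ln(alpha)
Numerator inside ln: 0.8281 / 0.0081 = 102.234568
ln(102.234568) = 4.62727
ln(alpha) = ln(5.0) = 1.609438
N_min = 4.62727 / 1.609438 = 2.88


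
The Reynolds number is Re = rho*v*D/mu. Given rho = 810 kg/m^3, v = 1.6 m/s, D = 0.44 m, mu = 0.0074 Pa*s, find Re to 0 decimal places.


Re = rho * v * D / mu
Re = 810 * 1.6 * 0.44 / 0.0074
Re = 570.24 / 0.0074
Re = 77059


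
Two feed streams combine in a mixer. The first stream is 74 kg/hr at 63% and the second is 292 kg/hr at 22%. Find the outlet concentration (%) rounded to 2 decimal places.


Mass balance on solute: F1*x1 + F2*x2 = F3*x3
F3 = F1 + F2 = 74 + 292 = 366 kg/hr
x3 = (F1*x1 + F2*x2)/F3
x3 = (74*0.63 + 292*0.22) / 366
x3 = 30.29%


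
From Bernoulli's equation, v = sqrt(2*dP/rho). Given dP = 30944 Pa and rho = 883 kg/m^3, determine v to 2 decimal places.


v = sqrt(2*dP/rho)
v = sqrt(2*30944/883)
v = sqrt(70.088335)
v = 8.37 m/s


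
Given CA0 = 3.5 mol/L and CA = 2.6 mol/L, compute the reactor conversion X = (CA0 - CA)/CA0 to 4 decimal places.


X = (CA0 - CA) / CA0
X = (3.5 - 2.6) / 3.5
X = 0.9 / 3.5
X = 0.2571


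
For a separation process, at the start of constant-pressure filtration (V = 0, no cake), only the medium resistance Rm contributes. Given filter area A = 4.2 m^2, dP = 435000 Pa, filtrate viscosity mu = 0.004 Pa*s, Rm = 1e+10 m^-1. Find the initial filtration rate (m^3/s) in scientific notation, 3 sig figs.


rate = A * dP / (mu * Rm)
rate = 4.2 * 435000 / (0.004 * 1e+10)
rate = 1827000.0 / 4.000e+07
rate = 4.57e-02 m^3/s


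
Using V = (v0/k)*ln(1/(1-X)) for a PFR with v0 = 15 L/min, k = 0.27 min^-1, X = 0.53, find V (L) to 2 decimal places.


V = (v0/k) * ln(1/(1-X))
V = (15/0.27) * ln(1/(1-0.53))
V = 55.555556 * ln(2.12766)
V = 55.555556 * 0.755023
V = 41.95 L


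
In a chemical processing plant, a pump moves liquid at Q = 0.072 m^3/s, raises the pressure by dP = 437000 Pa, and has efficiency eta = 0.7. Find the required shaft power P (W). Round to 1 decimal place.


P = Q * dP / eta
P = 0.072 * 437000 / 0.7
P = 31464.0 / 0.7
P = 44948.6 W


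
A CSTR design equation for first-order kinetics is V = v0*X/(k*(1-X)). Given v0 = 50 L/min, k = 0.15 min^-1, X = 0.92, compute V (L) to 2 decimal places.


V = v0 * X / (k * (1 - X))
V = 50 * 0.92 / (0.15 * (1 - 0.92))
V = 46.0 / (0.15 * 0.08)
V = 46.0 / 0.012
V = 3833.33 L


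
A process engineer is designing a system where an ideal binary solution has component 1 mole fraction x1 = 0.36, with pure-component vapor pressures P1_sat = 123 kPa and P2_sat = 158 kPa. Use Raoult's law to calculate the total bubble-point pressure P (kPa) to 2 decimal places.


P = x1*P1_sat + x2*P2_sat
x2 = 1 - x1 = 1 - 0.36 = 0.64
P = 0.36*123 + 0.64*158
P = 44.28 + 101.12
P = 145.40 kPa


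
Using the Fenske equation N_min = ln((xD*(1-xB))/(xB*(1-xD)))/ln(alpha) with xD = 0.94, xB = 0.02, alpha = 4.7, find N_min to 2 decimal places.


N_min = ln((xD*(1-xB))/(xB*(1-xD))) / ln(alpha)
Numerator inside ln: 0.9212 / 0.0012 = 767.666667
ln(767.666667) = 6.643356
ln(alpha) = ln(4.7) = 1.547563
N_min = 6.643356 / 1.547563 = 4.29


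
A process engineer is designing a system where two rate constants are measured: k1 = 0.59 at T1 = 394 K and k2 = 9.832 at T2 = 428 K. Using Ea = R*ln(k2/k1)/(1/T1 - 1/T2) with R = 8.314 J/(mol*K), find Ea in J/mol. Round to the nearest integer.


Ea = R * ln(k2/k1) / (1/T1 - 1/T2)
ln(k2/k1) = ln(9.832/0.59) = 2.8132751
1/T1 - 1/T2 = 1/394 - 1/428 = 0.000201622468
Ea = 8.314 * 2.8132751 / 0.000201622468
Ea = 116007 J/mol


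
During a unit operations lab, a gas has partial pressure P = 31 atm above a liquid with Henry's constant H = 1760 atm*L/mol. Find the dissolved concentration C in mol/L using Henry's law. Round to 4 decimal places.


C = P / H
C = 31 / 1760
C = 0.0176 mol/L


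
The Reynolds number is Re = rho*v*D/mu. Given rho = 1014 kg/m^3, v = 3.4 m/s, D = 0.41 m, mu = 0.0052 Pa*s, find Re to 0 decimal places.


Re = rho * v * D / mu
Re = 1014 * 3.4 * 0.41 / 0.0052
Re = 1413.516 / 0.0052
Re = 271830


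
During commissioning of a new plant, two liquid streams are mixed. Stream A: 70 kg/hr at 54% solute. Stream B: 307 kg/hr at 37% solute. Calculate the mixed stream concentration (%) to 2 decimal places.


Mass balance on solute: F1*x1 + F2*x2 = F3*x3
F3 = F1 + F2 = 70 + 307 = 377 kg/hr
x3 = (F1*x1 + F2*x2)/F3
x3 = (70*0.54 + 307*0.37) / 377
x3 = 40.16%


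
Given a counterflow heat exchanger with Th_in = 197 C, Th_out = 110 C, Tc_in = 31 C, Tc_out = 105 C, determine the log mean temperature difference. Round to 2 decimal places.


dT1 = Th_in - Tc_out = 197 - 105 = 92
dT2 = Th_out - Tc_in = 110 - 31 = 79
LMTD = (dT1 - dT2) / ln(dT1/dT2)
LMTD = (92 - 79) / ln(92/79)
LMTD = 85.34 K


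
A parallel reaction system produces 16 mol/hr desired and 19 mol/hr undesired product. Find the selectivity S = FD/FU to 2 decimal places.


S = desired product rate / undesired product rate
S = 16 / 19
S = 0.84


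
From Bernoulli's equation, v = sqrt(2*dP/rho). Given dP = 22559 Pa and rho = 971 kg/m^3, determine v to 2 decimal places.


v = sqrt(2*dP/rho)
v = sqrt(2*22559/971)
v = sqrt(46.465499)
v = 6.82 m/s


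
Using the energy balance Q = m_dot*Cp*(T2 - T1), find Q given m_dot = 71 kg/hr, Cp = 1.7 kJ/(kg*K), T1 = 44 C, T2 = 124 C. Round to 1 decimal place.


Q = m_dot * Cp * (T2 - T1)
Q = 71 * 1.7 * (124 - 44)
Q = 71 * 1.7 * 80
Q = 9656.0 kJ/hr


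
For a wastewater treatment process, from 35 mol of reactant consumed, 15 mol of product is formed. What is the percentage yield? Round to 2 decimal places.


Yield = (moles product / moles consumed) * 100%
Yield = (15 / 35) * 100
Yield = 0.4286 * 100
Yield = 42.86%


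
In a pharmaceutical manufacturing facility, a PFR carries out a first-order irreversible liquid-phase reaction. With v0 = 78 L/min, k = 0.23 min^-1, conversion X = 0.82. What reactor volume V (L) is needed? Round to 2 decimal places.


V = (v0/k) * ln(1/(1-X))
V = (78/0.23) * ln(1/(1-0.82))
V = 339.130435 * ln(5.555556)
V = 339.130435 * 1.714799
V = 581.54 L


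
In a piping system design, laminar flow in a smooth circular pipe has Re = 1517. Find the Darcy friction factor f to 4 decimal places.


f = 64 / Re
f = 64 / 1517
f = 0.0422


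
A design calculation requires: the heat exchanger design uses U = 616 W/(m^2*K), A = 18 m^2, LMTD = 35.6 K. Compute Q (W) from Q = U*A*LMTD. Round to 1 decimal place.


Q = U * A * LMTD
Q = 616 * 18 * 35.6
Q = 394732.8 W


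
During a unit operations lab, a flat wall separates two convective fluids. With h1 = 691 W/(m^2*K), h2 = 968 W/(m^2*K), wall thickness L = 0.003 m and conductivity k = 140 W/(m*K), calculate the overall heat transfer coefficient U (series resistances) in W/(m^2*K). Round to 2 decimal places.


1/U = 1/h1 + L/k + 1/h2
1/U = 1/691 + 0.003/140 + 1/968
1/U = 0.001447178 + 2.14286e-05 + 0.0010330579
1/U = 0.0025016645
U = 399.73 W/(m^2*K)


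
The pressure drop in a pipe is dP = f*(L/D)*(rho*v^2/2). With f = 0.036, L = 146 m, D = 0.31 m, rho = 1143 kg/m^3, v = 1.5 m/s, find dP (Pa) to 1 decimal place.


dP = f * (L/D) * (rho*v^2/2)
dP = 0.036 * (146/0.31) * (1143*1.5^2/2)
L/D = 470.96774194
rho*v^2/2 = 1143*2.25/2 = 1285.875
dP = 0.036 * 470.96774194 * 1285.875
dP = 21801.8 Pa


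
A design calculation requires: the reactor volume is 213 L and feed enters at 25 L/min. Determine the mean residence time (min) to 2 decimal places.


tau = V / v0
tau = 213 / 25
tau = 8.52 min


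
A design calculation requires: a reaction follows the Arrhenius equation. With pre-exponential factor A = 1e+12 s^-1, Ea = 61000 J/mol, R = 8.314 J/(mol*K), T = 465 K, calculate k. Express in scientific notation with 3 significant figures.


k = A * exp(-Ea/(R*T))
k = 1e+12 * exp(-61000 / (8.314 * 465))
k = 1e+12 * exp(-15.778542)
k = 1.40e+05


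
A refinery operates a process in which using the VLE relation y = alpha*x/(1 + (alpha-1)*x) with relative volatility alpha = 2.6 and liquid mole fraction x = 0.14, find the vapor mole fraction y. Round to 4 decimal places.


y = alpha*x / (1 + (alpha-1)*x)
y = 2.6*0.14 / (1 + (2.6-1)*0.14)
y = 0.364 / (1 + 0.224)
y = 0.364 / 1.224
y = 0.2974


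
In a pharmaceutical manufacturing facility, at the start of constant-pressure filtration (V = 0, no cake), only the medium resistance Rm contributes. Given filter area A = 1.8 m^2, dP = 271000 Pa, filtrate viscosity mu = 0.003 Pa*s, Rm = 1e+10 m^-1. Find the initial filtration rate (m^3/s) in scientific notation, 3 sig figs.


rate = A * dP / (mu * Rm)
rate = 1.8 * 271000 / (0.003 * 1e+10)
rate = 487800.0 / 3.000e+07
rate = 1.63e-02 m^3/s


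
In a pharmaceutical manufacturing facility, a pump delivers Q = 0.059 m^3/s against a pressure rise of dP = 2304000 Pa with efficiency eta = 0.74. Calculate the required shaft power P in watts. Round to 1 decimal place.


P = Q * dP / eta
P = 0.059 * 2304000 / 0.74
P = 135936.0 / 0.74
P = 183697.3 W


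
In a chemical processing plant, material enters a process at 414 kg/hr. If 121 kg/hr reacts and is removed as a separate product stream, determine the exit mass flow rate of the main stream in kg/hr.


Steady-state mass balance on the main outlet: F_out = F_in - F_removed
F_out = 414 - 121
F_out = 293 kg/hr


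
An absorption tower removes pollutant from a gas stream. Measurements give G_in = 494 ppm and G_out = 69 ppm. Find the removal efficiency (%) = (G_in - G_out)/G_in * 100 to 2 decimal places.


Efficiency = (G_in - G_out) / G_in * 100%
Efficiency = (494 - 69) / 494 * 100
Efficiency = 425 / 494 * 100
Efficiency = 86.03%


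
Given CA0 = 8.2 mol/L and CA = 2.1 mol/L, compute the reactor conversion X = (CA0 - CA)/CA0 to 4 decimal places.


X = (CA0 - CA) / CA0
X = (8.2 - 2.1) / 8.2
X = 6.1 / 8.2
X = 0.7439


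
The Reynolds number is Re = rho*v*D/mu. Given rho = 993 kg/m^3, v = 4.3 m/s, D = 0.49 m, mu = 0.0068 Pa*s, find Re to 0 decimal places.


Re = rho * v * D / mu
Re = 993 * 4.3 * 0.49 / 0.0068
Re = 2092.251 / 0.0068
Re = 307684


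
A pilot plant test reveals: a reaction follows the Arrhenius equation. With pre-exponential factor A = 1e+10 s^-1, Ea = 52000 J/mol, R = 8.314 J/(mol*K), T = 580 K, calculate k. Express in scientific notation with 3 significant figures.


k = A * exp(-Ea/(R*T))
k = 1e+10 * exp(-52000 / (8.314 * 580))
k = 1e+10 * exp(-10.783639)
k = 2.07e+05


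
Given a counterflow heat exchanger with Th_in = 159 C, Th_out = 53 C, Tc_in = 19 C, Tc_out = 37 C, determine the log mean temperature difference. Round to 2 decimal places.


dT1 = Th_in - Tc_out = 159 - 37 = 122
dT2 = Th_out - Tc_in = 53 - 19 = 34
LMTD = (dT1 - dT2) / ln(dT1/dT2)
LMTD = (122 - 34) / ln(122/34)
LMTD = 68.88 K


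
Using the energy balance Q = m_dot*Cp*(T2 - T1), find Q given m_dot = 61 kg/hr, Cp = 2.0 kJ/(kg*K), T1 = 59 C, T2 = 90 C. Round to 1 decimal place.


Q = m_dot * Cp * (T2 - T1)
Q = 61 * 2.0 * (90 - 59)
Q = 61 * 2.0 * 31
Q = 3782.0 kJ/hr


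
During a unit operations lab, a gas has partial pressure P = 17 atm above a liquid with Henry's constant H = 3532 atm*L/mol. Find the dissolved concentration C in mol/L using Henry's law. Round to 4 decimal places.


C = P / H
C = 17 / 3532
C = 0.0048 mol/L


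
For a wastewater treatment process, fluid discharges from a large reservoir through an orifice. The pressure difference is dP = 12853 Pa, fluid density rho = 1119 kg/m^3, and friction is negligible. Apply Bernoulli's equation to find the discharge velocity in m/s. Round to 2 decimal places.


v = sqrt(2*dP/rho)
v = sqrt(2*12853/1119)
v = sqrt(22.972297)
v = 4.79 m/s


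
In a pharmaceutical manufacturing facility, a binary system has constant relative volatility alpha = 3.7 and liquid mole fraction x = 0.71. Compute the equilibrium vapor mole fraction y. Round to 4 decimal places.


y = alpha*x / (1 + (alpha-1)*x)
y = 3.7*0.71 / (1 + (3.7-1)*0.71)
y = 2.627 / (1 + 1.917)
y = 2.627 / 2.917
y = 0.9006


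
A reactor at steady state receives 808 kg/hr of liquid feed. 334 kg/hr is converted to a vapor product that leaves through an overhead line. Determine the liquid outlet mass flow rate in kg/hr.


Steady-state mass balance on the main outlet: F_out = F_in - F_removed
F_out = 808 - 334
F_out = 474 kg/hr


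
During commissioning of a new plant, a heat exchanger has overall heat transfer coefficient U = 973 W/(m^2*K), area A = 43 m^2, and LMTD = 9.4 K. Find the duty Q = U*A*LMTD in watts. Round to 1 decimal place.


Q = U * A * LMTD
Q = 973 * 43 * 9.4
Q = 393286.6 W


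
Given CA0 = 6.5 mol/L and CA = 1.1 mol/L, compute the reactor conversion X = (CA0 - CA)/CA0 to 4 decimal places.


X = (CA0 - CA) / CA0
X = (6.5 - 1.1) / 6.5
X = 5.4 / 6.5
X = 0.8308


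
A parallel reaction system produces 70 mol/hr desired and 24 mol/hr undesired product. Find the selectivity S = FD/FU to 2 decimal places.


S = desired product rate / undesired product rate
S = 70 / 24
S = 2.92


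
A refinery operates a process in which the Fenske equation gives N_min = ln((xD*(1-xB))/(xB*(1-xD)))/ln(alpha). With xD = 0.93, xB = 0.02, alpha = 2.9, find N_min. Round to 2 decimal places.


N_min = ln((xD*(1-xB))/(xB*(1-xD))) / ln(alpha)
Numerator inside ln: 0.9114 / 0.0014 = 651.0
ln(651.0) = 6.47851
ln(alpha) = ln(2.9) = 1.064711
N_min = 6.47851 / 1.064711 = 6.08


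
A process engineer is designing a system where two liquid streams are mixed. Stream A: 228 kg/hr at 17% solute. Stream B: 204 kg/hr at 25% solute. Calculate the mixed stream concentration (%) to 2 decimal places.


Mass balance on solute: F1*x1 + F2*x2 = F3*x3
F3 = F1 + F2 = 228 + 204 = 432 kg/hr
x3 = (F1*x1 + F2*x2)/F3
x3 = (228*0.17 + 204*0.25) / 432
x3 = 20.78%


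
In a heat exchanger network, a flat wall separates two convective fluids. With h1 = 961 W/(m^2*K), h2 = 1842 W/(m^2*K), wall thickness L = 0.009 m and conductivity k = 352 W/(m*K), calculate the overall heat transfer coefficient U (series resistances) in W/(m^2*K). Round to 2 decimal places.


1/U = 1/h1 + L/k + 1/h2
1/U = 1/961 + 0.009/352 + 1/1842
1/U = 0.0010405827 + 2.55682e-05 + 0.0005428882
1/U = 0.0016090391
U = 621.49 W/(m^2*K)


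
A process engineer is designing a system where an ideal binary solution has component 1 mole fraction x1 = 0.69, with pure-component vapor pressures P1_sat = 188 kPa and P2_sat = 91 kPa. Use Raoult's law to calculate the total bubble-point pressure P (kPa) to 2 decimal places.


P = x1*P1_sat + x2*P2_sat
x2 = 1 - x1 = 1 - 0.69 = 0.31
P = 0.69*188 + 0.31*91
P = 129.72 + 28.21
P = 157.93 kPa


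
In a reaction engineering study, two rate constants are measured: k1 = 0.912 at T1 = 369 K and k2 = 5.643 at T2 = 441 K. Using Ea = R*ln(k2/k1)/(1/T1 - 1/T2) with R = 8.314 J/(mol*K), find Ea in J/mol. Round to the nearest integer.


Ea = R * ln(k2/k1) / (1/T1 - 1/T2)
ln(k2/k1) = ln(5.643/0.912) = 1.8225311
1/T1 - 1/T2 = 1/369 - 1/441 = 0.000442453404
Ea = 8.314 * 1.8225311 / 0.000442453404
Ea = 34247 J/mol


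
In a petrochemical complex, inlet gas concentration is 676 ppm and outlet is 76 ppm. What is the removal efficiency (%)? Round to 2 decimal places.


Efficiency = (G_in - G_out) / G_in * 100%
Efficiency = (676 - 76) / 676 * 100
Efficiency = 600 / 676 * 100
Efficiency = 88.76%


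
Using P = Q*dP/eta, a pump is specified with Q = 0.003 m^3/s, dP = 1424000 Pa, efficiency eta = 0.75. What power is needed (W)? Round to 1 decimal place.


P = Q * dP / eta
P = 0.003 * 1424000 / 0.75
P = 4272.0 / 0.75
P = 5696.0 W


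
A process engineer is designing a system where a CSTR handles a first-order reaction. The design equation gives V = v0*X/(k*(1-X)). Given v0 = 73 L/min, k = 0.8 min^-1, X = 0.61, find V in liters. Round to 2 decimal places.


V = v0 * X / (k * (1 - X))
V = 73 * 0.61 / (0.8 * (1 - 0.61))
V = 44.53 / (0.8 * 0.39)
V = 44.53 / 0.312
V = 142.72 L


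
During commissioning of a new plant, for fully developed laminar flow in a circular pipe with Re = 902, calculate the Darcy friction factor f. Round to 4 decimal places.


f = 64 / Re
f = 64 / 902
f = 0.0710


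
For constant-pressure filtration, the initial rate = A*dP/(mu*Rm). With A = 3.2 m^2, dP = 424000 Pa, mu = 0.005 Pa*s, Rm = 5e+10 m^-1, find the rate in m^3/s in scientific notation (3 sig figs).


rate = A * dP / (mu * Rm)
rate = 3.2 * 424000 / (0.005 * 5e+10)
rate = 1356800.0 / 2.500e+08
rate = 5.43e-03 m^3/s


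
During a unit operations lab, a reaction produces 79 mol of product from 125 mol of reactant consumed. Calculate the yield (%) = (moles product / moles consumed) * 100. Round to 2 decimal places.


Yield = (moles product / moles consumed) * 100%
Yield = (79 / 125) * 100
Yield = 0.632 * 100
Yield = 63.20%


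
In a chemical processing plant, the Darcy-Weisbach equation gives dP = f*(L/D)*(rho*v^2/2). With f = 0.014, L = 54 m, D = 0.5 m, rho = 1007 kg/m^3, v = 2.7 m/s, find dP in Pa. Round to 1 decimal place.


dP = f * (L/D) * (rho*v^2/2)
dP = 0.014 * (54/0.5) * (1007*2.7^2/2)
L/D = 108.0
rho*v^2/2 = 1007*7.29/2 = 3670.515
dP = 0.014 * 108.0 * 3670.515
dP = 5549.8 Pa


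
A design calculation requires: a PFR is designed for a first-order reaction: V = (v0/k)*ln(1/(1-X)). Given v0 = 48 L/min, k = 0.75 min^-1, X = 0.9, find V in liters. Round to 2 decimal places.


V = (v0/k) * ln(1/(1-X))
V = (48/0.75) * ln(1/(1-0.9))
V = 64.0 * ln(10.0)
V = 64.0 * 2.302585
V = 147.37 L


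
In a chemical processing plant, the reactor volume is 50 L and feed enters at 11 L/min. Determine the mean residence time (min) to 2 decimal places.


tau = V / v0
tau = 50 / 11
tau = 4.55 min


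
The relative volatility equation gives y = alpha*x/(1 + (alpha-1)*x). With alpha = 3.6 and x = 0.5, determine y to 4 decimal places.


y = alpha*x / (1 + (alpha-1)*x)
y = 3.6*0.5 / (1 + (3.6-1)*0.5)
y = 1.8 / (1 + 1.3)
y = 1.8 / 2.3
y = 0.7826
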